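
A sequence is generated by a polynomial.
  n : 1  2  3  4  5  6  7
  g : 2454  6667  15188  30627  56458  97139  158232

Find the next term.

4213 , 8521 , 15439 , 25831 , 40681 , 61093
4308 , 6918 , 10392 , 14850 , 20412
2610 , 3474 , 4458 , 5562
864 , 984 , 1104
120 , 120
Fifth differences constant at 120.
1104 + 120 = 1224;  5562 + 1224 = 6786;  20412 + 6786 = 27198;  61093 + 27198 = 88291;  158232 + 88291 = 246523

246523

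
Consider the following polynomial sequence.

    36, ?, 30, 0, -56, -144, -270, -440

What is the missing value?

Using the last 6 terms:
-30, -56, -88, -126, -170
-26, -32, -38, -44
-6, -6, -6
Constant third difference = -6.
Extend backward: -26 + 6 = -20;  -30 + 20 = -10;  30 + 10 = 40

40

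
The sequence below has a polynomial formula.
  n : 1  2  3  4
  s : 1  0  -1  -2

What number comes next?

-3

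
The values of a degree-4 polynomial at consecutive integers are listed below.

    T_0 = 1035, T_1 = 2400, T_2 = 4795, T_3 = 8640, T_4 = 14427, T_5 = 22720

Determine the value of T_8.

69355

Δ: 1365, 2395, 3845, 5787, 8293
Δ²: 1030, 1450, 1942, 2506
Δ³: 420, 492, 564
Δ⁴: 72, 72
Fourth differences constant at 72.
564 + 72 = 636;  2506 + 636 = 3142;  8293 + 3142 = 11435;  22720 + 11435 = 34155
636 + 72 = 708;  3142 + 708 = 3850;  11435 + 3850 = 15285;  34155 + 15285 = 49440
708 + 72 = 780;  3850 + 780 = 4630;  15285 + 4630 = 19915;  49440 + 19915 = 69355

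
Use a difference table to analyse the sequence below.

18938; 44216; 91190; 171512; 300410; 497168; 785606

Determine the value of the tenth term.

D1: 25278, 46974, 80322, 128898, 196758, 288438
D2: 21696, 33348, 48576, 67860, 91680
D3: 11652, 15228, 19284, 23820
D4: 3576, 4056, 4536
D5: 480, 480
Constant fifth difference = 480, so extend:
4536 + 480 = 5016;  23820 + 5016 = 28836;  91680 + 28836 = 120516;  288438 + 120516 = 408954;  785606 + 408954 = 1194560
5016 + 480 = 5496;  28836 + 5496 = 34332;  120516 + 34332 = 154848;  408954 + 154848 = 563802;  1194560 + 563802 = 1758362
5496 + 480 = 5976;  34332 + 5976 = 40308;  154848 + 40308 = 195156;  563802 + 195156 = 758958;  1758362 + 758958 = 2517320

2517320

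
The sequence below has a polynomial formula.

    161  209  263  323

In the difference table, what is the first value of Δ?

Δ: 48, 54, 60
Δ²: 6, 6

48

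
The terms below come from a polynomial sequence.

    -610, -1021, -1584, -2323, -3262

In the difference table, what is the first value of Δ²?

Δ: -411, -563, -739, -939
Δ²: -152, -176, -200
Δ³: -24, -24

-152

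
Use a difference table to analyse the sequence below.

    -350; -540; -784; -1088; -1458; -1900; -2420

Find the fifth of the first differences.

-442

D1: -190, -244, -304, -370, -442, -520
D2: -54, -60, -66, -72, -78
D3: -6, -6, -6, -6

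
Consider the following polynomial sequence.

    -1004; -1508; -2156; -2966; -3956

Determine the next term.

-5144

-504, -648, -810, -990
-144, -162, -180
-18, -18
The third differences are constant (-18).
-180 − 18 = -198;  -990 − 198 = -1188;  -3956 − 1188 = -5144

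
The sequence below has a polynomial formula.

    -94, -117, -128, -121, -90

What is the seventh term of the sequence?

Δ: -23  -11  7  31
Δ²: 12  18  24
Δ³: 6  6
The third differences are constant (6).
24 + 6 = 30;  31 + 30 = 61;  -90 + 61 = -29
30 + 6 = 36;  61 + 36 = 97;  -29 + 97 = 68

68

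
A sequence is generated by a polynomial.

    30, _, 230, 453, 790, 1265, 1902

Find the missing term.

97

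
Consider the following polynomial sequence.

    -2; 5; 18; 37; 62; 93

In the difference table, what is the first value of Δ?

7

D1: 7, 13, 19, 25, 31
D2: 6, 6, 6, 6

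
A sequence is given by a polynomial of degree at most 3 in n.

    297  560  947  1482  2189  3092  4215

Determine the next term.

263, 387, 535, 707, 903, 1123
124, 148, 172, 196, 220
24, 24, 24, 24
Constant third difference = 24, so extend:
220 + 24 = 244;  1123 + 244 = 1367;  4215 + 1367 = 5582

5582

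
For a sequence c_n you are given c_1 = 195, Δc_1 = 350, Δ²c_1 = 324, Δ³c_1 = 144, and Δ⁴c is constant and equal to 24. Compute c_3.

1219

Build the table forward from the leading diagonal:
D4: 24, 24, 24
D3: 144, 168, 192
D2: 324, 468, 636
D1: 350, 674, 1142
c: 195, 545, 1219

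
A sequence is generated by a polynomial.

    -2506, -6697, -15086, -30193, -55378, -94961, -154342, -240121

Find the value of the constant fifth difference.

D1: -4191, -8389, -15107, -25185, -39583, -59381, -85779
D2: -4198, -6718, -10078, -14398, -19798, -26398
D3: -2520, -3360, -4320, -5400, -6600
D4: -840, -960, -1080, -1200
D5: -120, -120, -120

-120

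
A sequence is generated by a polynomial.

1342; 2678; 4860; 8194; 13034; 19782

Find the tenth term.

75574

1336 , 2182 , 3334 , 4840 , 6748
846 , 1152 , 1506 , 1908
306 , 354 , 402
48 , 48
Constant fourth difference = 48, so extend:
402 + 48 = 450;  1908 + 450 = 2358;  6748 + 2358 = 9106;  19782 + 9106 = 28888
450 + 48 = 498;  2358 + 498 = 2856;  9106 + 2856 = 11962;  28888 + 11962 = 40850
498 + 48 = 546;  2856 + 546 = 3402;  11962 + 3402 = 15364;  40850 + 15364 = 56214
546 + 48 = 594;  3402 + 594 = 3996;  15364 + 3996 = 19360;  56214 + 19360 = 75574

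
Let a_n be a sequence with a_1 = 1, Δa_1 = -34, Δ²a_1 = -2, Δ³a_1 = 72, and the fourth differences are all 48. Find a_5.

Build the table forward from the leading diagonal:
D4: 48  48  48  48  48
D3: 72  120  168  216  264
D2: -2  70  190  358  574
D1: -34  -36  34  224  582
a: 1  -33  -69  -35  189

189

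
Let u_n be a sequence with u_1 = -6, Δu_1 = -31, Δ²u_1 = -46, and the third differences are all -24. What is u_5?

-502

Build the table forward from the leading diagonal:
Third differences: -24  -24  -24  -24  -24
Second differences: -46  -70  -94  -118  -142
First differences: -31  -77  -147  -241  -359
u: -6  -37  -114  -261  -502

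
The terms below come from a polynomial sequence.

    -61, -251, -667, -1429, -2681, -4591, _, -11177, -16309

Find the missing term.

-7351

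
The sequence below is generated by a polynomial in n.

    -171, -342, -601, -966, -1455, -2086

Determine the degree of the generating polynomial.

3

D1: -171, -259, -365, -489, -631
D2: -88, -106, -124, -142
D3: -18, -18, -18
The third differences are constant, so the polynomial has degree 3.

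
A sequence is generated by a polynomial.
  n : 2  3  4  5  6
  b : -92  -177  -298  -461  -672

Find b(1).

-37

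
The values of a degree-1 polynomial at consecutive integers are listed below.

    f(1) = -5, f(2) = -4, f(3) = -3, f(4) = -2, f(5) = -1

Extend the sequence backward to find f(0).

1, 1, 1, 1
The first differences are constant at 1.
Work back: -5 − 1 = -6

-6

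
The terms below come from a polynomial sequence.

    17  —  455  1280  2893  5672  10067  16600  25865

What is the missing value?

Using the last 7 terms:
Δ: 825  1613  2779  4395  6533  9265
Δ²: 788  1166  1616  2138  2732
Δ³: 378  450  522  594
Δ⁴: 72  72  72
Constant fourth difference = 72.
Extend backward: 378 − 72 = 306;  788 − 306 = 482;  825 − 482 = 343;  455 − 343 = 112

112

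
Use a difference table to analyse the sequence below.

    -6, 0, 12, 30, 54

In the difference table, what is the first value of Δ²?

Δ: 6, 12, 18, 24
Δ²: 6, 6, 6

6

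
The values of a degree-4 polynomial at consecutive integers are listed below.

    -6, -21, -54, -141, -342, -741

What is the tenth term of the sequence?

-6837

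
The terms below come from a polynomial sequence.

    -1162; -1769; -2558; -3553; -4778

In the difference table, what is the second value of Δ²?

-206

D1: -607, -789, -995, -1225
D2: -182, -206, -230
D3: -24, -24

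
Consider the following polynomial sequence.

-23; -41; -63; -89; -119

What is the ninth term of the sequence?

Δ: -18, -22, -26, -30
Δ²: -4, -4, -4
Constant second difference = -4, so extend:
-30 − 4 = -34;  -119 − 34 = -153
-34 − 4 = -38;  -153 − 38 = -191
-38 − 4 = -42;  -191 − 42 = -233
-42 − 4 = -46;  -233 − 46 = -279

-279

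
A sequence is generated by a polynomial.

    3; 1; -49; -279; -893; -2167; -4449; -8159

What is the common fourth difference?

-72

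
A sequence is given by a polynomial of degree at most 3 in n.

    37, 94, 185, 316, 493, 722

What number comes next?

D1: 57, 91, 131, 177, 229
D2: 34, 40, 46, 52
D3: 6, 6, 6
Constant third difference = 6, so extend:
52 + 6 = 58;  229 + 58 = 287;  722 + 287 = 1009

1009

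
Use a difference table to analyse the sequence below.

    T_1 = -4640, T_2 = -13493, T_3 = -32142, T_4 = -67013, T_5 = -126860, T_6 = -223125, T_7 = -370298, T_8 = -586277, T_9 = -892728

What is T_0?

-1125

First differences: -8853, -18649, -34871, -59847, -96265, -147173, -215979, -306451
Second differences: -9796, -16222, -24976, -36418, -50908, -68806, -90472
Third differences: -6426, -8754, -11442, -14490, -17898, -21666
Fourth differences: -2328, -2688, -3048, -3408, -3768
Fifth differences: -360, -360, -360, -360
The fifth differences are constant at -360.
Work back: -2328 + 360 = -1968;  -6426 + 1968 = -4458;  -9796 + 4458 = -5338;  -8853 + 5338 = -3515;  -4640 + 3515 = -1125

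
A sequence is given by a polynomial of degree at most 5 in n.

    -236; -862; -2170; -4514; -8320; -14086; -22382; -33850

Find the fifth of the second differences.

-2530

First differences: -626, -1308, -2344, -3806, -5766, -8296, -11468
Second differences: -682, -1036, -1462, -1960, -2530, -3172
Third differences: -354, -426, -498, -570, -642
Fourth differences: -72, -72, -72, -72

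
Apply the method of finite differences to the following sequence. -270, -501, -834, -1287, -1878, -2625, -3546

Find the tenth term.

-7533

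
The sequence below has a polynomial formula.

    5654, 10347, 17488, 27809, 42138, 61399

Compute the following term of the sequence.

D1: 4693 , 7141 , 10321 , 14329 , 19261
D2: 2448 , 3180 , 4008 , 4932
D3: 732 , 828 , 924
D4: 96 , 96
The fourth differences are constant (96).
924 + 96 = 1020;  4932 + 1020 = 5952;  19261 + 5952 = 25213;  61399 + 25213 = 86612

86612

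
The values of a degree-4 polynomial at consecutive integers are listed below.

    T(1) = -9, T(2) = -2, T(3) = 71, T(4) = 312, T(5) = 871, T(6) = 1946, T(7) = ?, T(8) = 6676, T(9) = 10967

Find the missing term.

Using the first 6 terms:
7, 73, 241, 559, 1075
66, 168, 318, 516
102, 150, 198
48, 48
Constant fourth difference = 48.
Extend forward: 198 + 48 = 246;  516 + 246 = 762;  1075 + 762 = 1837;  1946 + 1837 = 3783

3783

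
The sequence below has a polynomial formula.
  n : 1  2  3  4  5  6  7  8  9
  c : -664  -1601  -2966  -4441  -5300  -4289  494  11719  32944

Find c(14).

490879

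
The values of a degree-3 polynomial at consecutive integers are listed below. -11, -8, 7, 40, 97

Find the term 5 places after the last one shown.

952

3  15  33  57
12  18  24
6  6
The third differences are constant (6).
24 + 6 = 30;  57 + 30 = 87;  97 + 87 = 184
30 + 6 = 36;  87 + 36 = 123;  184 + 123 = 307
36 + 6 = 42;  123 + 42 = 165;  307 + 165 = 472
42 + 6 = 48;  165 + 48 = 213;  472 + 213 = 685
48 + 6 = 54;  213 + 54 = 267;  685 + 267 = 952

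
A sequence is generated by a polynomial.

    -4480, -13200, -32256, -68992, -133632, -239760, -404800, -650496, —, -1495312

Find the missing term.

-1003392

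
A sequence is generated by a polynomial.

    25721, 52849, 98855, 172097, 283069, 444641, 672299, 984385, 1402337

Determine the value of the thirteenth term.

Δ: 27128  46006  73242  110972  161572  227658  312086  417952
Δ²: 18878  27236  37730  50600  66086  84428  105866
Δ³: 8358  10494  12870  15486  18342  21438
Δ⁴: 2136  2376  2616  2856  3096
Δ⁵: 240  240  240  240
Fifth differences constant at 240.
3096 + 240 = 3336;  21438 + 3336 = 24774;  105866 + 24774 = 130640;  417952 + 130640 = 548592;  1402337 + 548592 = 1950929
3336 + 240 = 3576;  24774 + 3576 = 28350;  130640 + 28350 = 158990;  548592 + 158990 = 707582;  1950929 + 707582 = 2658511
3576 + 240 = 3816;  28350 + 3816 = 32166;  158990 + 32166 = 191156;  707582 + 191156 = 898738;  2658511 + 898738 = 3557249
3816 + 240 = 4056;  32166 + 4056 = 36222;  191156 + 36222 = 227378;  898738 + 227378 = 1126116;  3557249 + 1126116 = 4683365

4683365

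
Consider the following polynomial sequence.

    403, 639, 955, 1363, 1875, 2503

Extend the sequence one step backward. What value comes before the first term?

First differences: 236  316  408  512  628
Second differences: 80  92  104  116
Third differences: 12  12  12
The third differences are constant at 12.
Work back: 80 − 12 = 68;  236 − 68 = 168;  403 − 168 = 235

235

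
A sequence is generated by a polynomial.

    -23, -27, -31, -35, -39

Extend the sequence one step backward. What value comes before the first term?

D1: -4, -4, -4, -4
The first differences are constant at -4.
Work back: -23 + 4 = -19

-19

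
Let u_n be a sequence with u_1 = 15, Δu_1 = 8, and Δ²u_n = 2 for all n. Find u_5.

59

Build the table forward from the leading diagonal:
Second differences: 2, 2, 2, 2, 2
First differences: 8, 10, 12, 14, 16
u: 15, 23, 33, 45, 59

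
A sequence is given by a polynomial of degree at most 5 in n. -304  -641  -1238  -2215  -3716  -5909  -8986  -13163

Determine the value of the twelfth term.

-46031

D1: -337, -597, -977, -1501, -2193, -3077, -4177
D2: -260, -380, -524, -692, -884, -1100
D3: -120, -144, -168, -192, -216
D4: -24, -24, -24, -24
The fourth differences are constant (-24).
-216 − 24 = -240;  -1100 − 240 = -1340;  -4177 − 1340 = -5517;  -13163 − 5517 = -18680
-240 − 24 = -264;  -1340 − 264 = -1604;  -5517 − 1604 = -7121;  -18680 − 7121 = -25801
-264 − 24 = -288;  -1604 − 288 = -1892;  -7121 − 1892 = -9013;  -25801 − 9013 = -34814
-288 − 24 = -312;  -1892 − 312 = -2204;  -9013 − 2204 = -11217;  -34814 − 11217 = -46031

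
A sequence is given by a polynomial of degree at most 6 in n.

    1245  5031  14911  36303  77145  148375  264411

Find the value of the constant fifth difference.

480

D1: 3786, 9880, 21392, 40842, 71230, 116036
D2: 6094, 11512, 19450, 30388, 44806
D3: 5418, 7938, 10938, 14418
D4: 2520, 3000, 3480
D5: 480, 480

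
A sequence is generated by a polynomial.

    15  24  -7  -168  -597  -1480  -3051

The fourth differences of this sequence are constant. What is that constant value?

-48

D1: 9, -31, -161, -429, -883, -1571
D2: -40, -130, -268, -454, -688
D3: -90, -138, -186, -234
D4: -48, -48, -48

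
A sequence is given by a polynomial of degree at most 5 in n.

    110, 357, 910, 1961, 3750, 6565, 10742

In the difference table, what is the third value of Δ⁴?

First differences: 247, 553, 1051, 1789, 2815, 4177
Second differences: 306, 498, 738, 1026, 1362
Third differences: 192, 240, 288, 336
Fourth differences: 48, 48, 48

48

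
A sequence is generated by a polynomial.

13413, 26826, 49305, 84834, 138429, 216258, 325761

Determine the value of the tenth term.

First differences: 13413, 22479, 35529, 53595, 77829, 109503
Second differences: 9066, 13050, 18066, 24234, 31674
Third differences: 3984, 5016, 6168, 7440
Fourth differences: 1032, 1152, 1272
Fifth differences: 120, 120
Fifth differences constant at 120.
1272 + 120 = 1392;  7440 + 1392 = 8832;  31674 + 8832 = 40506;  109503 + 40506 = 150009;  325761 + 150009 = 475770
1392 + 120 = 1512;  8832 + 1512 = 10344;  40506 + 10344 = 50850;  150009 + 50850 = 200859;  475770 + 200859 = 676629
1512 + 120 = 1632;  10344 + 1632 = 11976;  50850 + 11976 = 62826;  200859 + 62826 = 263685;  676629 + 263685 = 940314

940314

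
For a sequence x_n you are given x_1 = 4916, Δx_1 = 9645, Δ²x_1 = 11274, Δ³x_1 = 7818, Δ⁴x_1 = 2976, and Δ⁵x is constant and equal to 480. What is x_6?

259421

Build the table forward from the leading diagonal:
D5: 480, 480, 480, 480, 480, 480
D4: 2976, 3456, 3936, 4416, 4896, 5376
D3: 7818, 10794, 14250, 18186, 22602, 27498
D2: 11274, 19092, 29886, 44136, 62322, 84924
D1: 9645, 20919, 40011, 69897, 114033, 176355
x: 4916, 14561, 35480, 75491, 145388, 259421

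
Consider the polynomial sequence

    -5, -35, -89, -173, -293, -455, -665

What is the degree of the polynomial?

First differences: -30, -54, -84, -120, -162, -210
Second differences: -24, -30, -36, -42, -48
Third differences: -6, -6, -6, -6
The third differences are constant, so the polynomial has degree 3.

3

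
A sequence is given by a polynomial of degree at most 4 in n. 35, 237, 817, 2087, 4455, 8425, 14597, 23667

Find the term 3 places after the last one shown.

76665

202, 580, 1270, 2368, 3970, 6172, 9070
378, 690, 1098, 1602, 2202, 2898
312, 408, 504, 600, 696
96, 96, 96, 96
Constant fourth difference = 96, so extend:
696 + 96 = 792;  2898 + 792 = 3690;  9070 + 3690 = 12760;  23667 + 12760 = 36427
792 + 96 = 888;  3690 + 888 = 4578;  12760 + 4578 = 17338;  36427 + 17338 = 53765
888 + 96 = 984;  4578 + 984 = 5562;  17338 + 5562 = 22900;  53765 + 22900 = 76665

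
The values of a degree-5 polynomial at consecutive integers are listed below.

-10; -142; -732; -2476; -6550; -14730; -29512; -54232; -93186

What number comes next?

-151750

-132, -590, -1744, -4074, -8180, -14782, -24720, -38954
-458, -1154, -2330, -4106, -6602, -9938, -14234
-696, -1176, -1776, -2496, -3336, -4296
-480, -600, -720, -840, -960
-120, -120, -120, -120
Fifth differences constant at -120.
-960 − 120 = -1080;  -4296 − 1080 = -5376;  -14234 − 5376 = -19610;  -38954 − 19610 = -58564;  -93186 − 58564 = -151750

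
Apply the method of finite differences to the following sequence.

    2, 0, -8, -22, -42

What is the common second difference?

-6

First differences: -2, -8, -14, -20
Second differences: -6, -6, -6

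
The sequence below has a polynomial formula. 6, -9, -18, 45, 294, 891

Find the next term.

-15, -9, 63, 249, 597
6, 72, 186, 348
66, 114, 162
48, 48
Constant fourth difference = 48, so extend:
162 + 48 = 210;  348 + 210 = 558;  597 + 558 = 1155;  891 + 1155 = 2046

2046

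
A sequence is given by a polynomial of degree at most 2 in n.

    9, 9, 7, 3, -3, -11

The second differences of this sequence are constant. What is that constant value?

-2

Δ: 0, -2, -4, -6, -8
Δ²: -2, -2, -2, -2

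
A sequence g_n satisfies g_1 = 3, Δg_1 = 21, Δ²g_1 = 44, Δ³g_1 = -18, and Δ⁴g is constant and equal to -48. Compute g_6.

Build the table forward from the leading diagonal:
Fourth differences: -48  -48  -48  -48  -48  -48
Third differences: -18  -66  -114  -162  -210  -258
Second differences: 44  26  -40  -154  -316  -526
First differences: 21  65  91  51  -103  -419
g: 3  24  89  180  231  128

128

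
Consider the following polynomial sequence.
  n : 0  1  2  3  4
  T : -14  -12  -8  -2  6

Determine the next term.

16

2  4  6  8
2  2  2
Constant second difference = 2, so extend:
8 + 2 = 10;  6 + 10 = 16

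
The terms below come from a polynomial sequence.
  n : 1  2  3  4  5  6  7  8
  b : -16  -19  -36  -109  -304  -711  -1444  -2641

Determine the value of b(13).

-22096

Δ: -3  -17  -73  -195  -407  -733  -1197
Δ²: -14  -56  -122  -212  -326  -464
Δ³: -42  -66  -90  -114  -138
Δ⁴: -24  -24  -24  -24
The fourth differences are constant (-24).
-138 − 24 = -162;  -464 − 162 = -626;  -1197 − 626 = -1823;  -2641 − 1823 = -4464
-162 − 24 = -186;  -626 − 186 = -812;  -1823 − 812 = -2635;  -4464 − 2635 = -7099
-186 − 24 = -210;  -812 − 210 = -1022;  -2635 − 1022 = -3657;  -7099 − 3657 = -10756
-210 − 24 = -234;  -1022 − 234 = -1256;  -3657 − 1256 = -4913;  -10756 − 4913 = -15669
-234 − 24 = -258;  -1256 − 258 = -1514;  -4913 − 1514 = -6427;  -15669 − 6427 = -22096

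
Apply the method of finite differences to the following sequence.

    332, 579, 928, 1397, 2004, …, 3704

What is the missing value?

Using the first 5 terms:
Δ: 247  349  469  607
Δ²: 102  120  138
Δ³: 18  18
Constant third difference = 18.
Extend forward: 138 + 18 = 156;  607 + 156 = 763;  2004 + 763 = 2767

2767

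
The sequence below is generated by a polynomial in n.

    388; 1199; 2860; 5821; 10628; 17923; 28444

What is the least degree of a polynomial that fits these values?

4

D1: 811, 1661, 2961, 4807, 7295, 10521
D2: 850, 1300, 1846, 2488, 3226
D3: 450, 546, 642, 738
D4: 96, 96, 96
The fourth differences are constant, so the polynomial has degree 4.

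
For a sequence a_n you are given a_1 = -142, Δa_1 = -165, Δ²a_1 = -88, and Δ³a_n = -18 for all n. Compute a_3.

-560

Build the table forward from the leading diagonal:
D3: -18, -18, -18
D2: -88, -106, -124
D1: -165, -253, -359
a: -142, -307, -560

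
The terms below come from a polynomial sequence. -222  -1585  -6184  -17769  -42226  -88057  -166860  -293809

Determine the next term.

-488134

Δ: -1363, -4599, -11585, -24457, -45831, -78803, -126949
Δ²: -3236, -6986, -12872, -21374, -32972, -48146
Δ³: -3750, -5886, -8502, -11598, -15174
Δ⁴: -2136, -2616, -3096, -3576
Δ⁵: -480, -480, -480
Fifth differences constant at -480.
-3576 − 480 = -4056;  -15174 − 4056 = -19230;  -48146 − 19230 = -67376;  -126949 − 67376 = -194325;  -293809 − 194325 = -488134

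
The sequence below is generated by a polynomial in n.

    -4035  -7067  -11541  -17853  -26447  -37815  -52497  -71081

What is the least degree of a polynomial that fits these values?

4

First differences: -3032, -4474, -6312, -8594, -11368, -14682, -18584
Second differences: -1442, -1838, -2282, -2774, -3314, -3902
Third differences: -396, -444, -492, -540, -588
Fourth differences: -48, -48, -48, -48
The fourth differences are constant, so the polynomial has degree 4.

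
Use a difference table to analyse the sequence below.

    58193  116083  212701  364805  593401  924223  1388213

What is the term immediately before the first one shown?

26041

Δ: 57890, 96618, 152104, 228596, 330822, 463990
Δ²: 38728, 55486, 76492, 102226, 133168
Δ³: 16758, 21006, 25734, 30942
Δ⁴: 4248, 4728, 5208
Δ⁵: 480, 480
The fifth differences are constant at 480.
Work back: 4248 − 480 = 3768;  16758 − 3768 = 12990;  38728 − 12990 = 25738;  57890 − 25738 = 32152;  58193 − 32152 = 26041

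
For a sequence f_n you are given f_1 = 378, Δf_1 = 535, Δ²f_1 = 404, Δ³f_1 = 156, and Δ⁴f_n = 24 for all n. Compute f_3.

Build the table forward from the leading diagonal:
Fourth differences: 24  24  24
Third differences: 156  180  204
Second differences: 404  560  740
First differences: 535  939  1499
f: 378  913  1852

1852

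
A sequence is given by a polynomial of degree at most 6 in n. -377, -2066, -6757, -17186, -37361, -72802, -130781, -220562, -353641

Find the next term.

-543986

-1689, -4691, -10429, -20175, -35441, -57979, -89781, -133079
-3002, -5738, -9746, -15266, -22538, -31802, -43298
-2736, -4008, -5520, -7272, -9264, -11496
-1272, -1512, -1752, -1992, -2232
-240, -240, -240, -240
The fifth differences are constant (-240).
-2232 − 240 = -2472;  -11496 − 2472 = -13968;  -43298 − 13968 = -57266;  -133079 − 57266 = -190345;  -353641 − 190345 = -543986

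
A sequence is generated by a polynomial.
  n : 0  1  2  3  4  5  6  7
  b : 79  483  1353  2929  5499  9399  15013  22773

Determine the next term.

33159

D1: 404  870  1576  2570  3900  5614  7760
D2: 466  706  994  1330  1714  2146
D3: 240  288  336  384  432
D4: 48  48  48  48
Constant fourth difference = 48, so extend:
432 + 48 = 480;  2146 + 480 = 2626;  7760 + 2626 = 10386;  22773 + 10386 = 33159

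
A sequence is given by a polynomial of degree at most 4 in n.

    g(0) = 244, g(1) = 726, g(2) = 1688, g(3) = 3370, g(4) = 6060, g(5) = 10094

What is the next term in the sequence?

482  962  1682  2690  4034
480  720  1008  1344
240  288  336
48  48
Constant fourth difference = 48, so extend:
336 + 48 = 384;  1344 + 384 = 1728;  4034 + 1728 = 5762;  10094 + 5762 = 15856

15856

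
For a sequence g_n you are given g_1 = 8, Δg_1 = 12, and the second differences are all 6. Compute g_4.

62

Build the table forward from the leading diagonal:
Δ²: 6, 6, 6, 6
Δ: 12, 18, 24, 30
g: 8, 20, 38, 62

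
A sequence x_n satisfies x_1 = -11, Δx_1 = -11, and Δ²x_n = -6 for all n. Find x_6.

-126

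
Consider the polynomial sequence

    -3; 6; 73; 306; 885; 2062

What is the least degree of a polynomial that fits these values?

Δ: 9, 67, 233, 579, 1177
Δ²: 58, 166, 346, 598
Δ³: 108, 180, 252
Δ⁴: 72, 72
The fourth differences are constant, so the polynomial has degree 4.

4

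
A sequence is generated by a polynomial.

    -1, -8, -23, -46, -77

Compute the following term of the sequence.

-116

D1: -7 , -15 , -23 , -31
D2: -8 , -8 , -8
The second differences are constant (-8).
-31 − 8 = -39;  -77 − 39 = -116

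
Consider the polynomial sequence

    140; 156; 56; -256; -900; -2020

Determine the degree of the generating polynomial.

D1: 16, -100, -312, -644, -1120
D2: -116, -212, -332, -476
D3: -96, -120, -144
D4: -24, -24
The fourth differences are constant, so the polynomial has degree 4.

4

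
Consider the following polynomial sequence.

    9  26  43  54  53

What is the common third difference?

-6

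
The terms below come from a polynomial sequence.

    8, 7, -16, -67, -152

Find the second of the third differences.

Δ: -1, -23, -51, -85
Δ²: -22, -28, -34
Δ³: -6, -6

-6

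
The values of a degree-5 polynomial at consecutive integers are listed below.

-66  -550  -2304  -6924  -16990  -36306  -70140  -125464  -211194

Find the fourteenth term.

-1574314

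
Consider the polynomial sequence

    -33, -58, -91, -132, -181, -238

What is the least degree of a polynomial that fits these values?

2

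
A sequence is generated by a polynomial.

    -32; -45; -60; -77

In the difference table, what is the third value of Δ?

Δ: -13, -15, -17
Δ²: -2, -2

-17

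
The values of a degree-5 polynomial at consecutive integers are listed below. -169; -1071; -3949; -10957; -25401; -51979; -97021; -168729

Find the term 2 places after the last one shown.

D1: -902, -2878, -7008, -14444, -26578, -45042, -71708
D2: -1976, -4130, -7436, -12134, -18464, -26666
D3: -2154, -3306, -4698, -6330, -8202
D4: -1152, -1392, -1632, -1872
D5: -240, -240, -240
Constant fifth difference = -240, so extend:
-1872 − 240 = -2112;  -8202 − 2112 = -10314;  -26666 − 10314 = -36980;  -71708 − 36980 = -108688;  -168729 − 108688 = -277417
-2112 − 240 = -2352;  -10314 − 2352 = -12666;  -36980 − 12666 = -49646;  -108688 − 49646 = -158334;  -277417 − 158334 = -435751

-435751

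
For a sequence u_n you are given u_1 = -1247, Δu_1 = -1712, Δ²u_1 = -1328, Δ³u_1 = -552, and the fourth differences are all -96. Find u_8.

Build the table forward from the leading diagonal:
D4: -96, -96, -96, -96, -96, -96, -96, -96
D3: -552, -648, -744, -840, -936, -1032, -1128, -1224
D2: -1328, -1880, -2528, -3272, -4112, -5048, -6080, -7208
D1: -1712, -3040, -4920, -7448, -10720, -14832, -19880, -25960
u: -1247, -2959, -5999, -10919, -18367, -29087, -43919, -63799

-63799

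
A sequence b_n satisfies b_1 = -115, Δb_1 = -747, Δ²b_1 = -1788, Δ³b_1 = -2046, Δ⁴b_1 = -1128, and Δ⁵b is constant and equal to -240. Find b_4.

-9766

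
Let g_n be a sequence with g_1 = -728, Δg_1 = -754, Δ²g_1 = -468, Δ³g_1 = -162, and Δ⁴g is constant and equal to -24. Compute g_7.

-15872

Build the table forward from the leading diagonal:
Δ⁴: -24  -24  -24  -24  -24  -24  -24
Δ³: -162  -186  -210  -234  -258  -282  -306
Δ²: -468  -630  -816  -1026  -1260  -1518  -1800
Δ: -754  -1222  -1852  -2668  -3694  -4954  -6472
g: -728  -1482  -2704  -4556  -7224  -10918  -15872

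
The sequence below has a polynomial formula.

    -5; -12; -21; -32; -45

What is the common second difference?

D1: -7, -9, -11, -13
D2: -2, -2, -2

-2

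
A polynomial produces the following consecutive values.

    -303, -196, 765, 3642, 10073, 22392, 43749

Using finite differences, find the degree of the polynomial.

Δ: 107, 961, 2877, 6431, 12319, 21357
Δ²: 854, 1916, 3554, 5888, 9038
Δ³: 1062, 1638, 2334, 3150
Δ⁴: 576, 696, 816
Δ⁵: 120, 120
The fifth differences are constant, so the polynomial has degree 5.

5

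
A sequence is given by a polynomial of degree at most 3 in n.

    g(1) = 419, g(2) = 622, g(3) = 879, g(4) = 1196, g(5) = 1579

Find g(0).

264

First differences: 203, 257, 317, 383
Second differences: 54, 60, 66
Third differences: 6, 6
The third differences are constant at 6.
Work back: 54 − 6 = 48;  203 − 48 = 155;  419 − 155 = 264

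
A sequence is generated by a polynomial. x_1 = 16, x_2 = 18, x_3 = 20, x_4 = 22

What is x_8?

First differences: 2 , 2 , 2
First differences constant at 2.
22 + 2 = 24
24 + 2 = 26
26 + 2 = 28
28 + 2 = 30

30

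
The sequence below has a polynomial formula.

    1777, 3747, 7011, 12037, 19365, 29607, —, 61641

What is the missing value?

Using the first 6 terms:
Δ: 1970  3264  5026  7328  10242
Δ²: 1294  1762  2302  2914
Δ³: 468  540  612
Δ⁴: 72  72
Constant fourth difference = 72.
Extend forward: 612 + 72 = 684;  2914 + 684 = 3598;  10242 + 3598 = 13840;  29607 + 13840 = 43447

43447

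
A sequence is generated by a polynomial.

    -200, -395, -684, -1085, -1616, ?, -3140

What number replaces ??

-2295

Using the first 5 terms:
Δ: -195  -289  -401  -531
Δ²: -94  -112  -130
Δ³: -18  -18
Constant third difference = -18.
Extend forward: -130 − 18 = -148;  -531 − 148 = -679;  -1616 − 679 = -2295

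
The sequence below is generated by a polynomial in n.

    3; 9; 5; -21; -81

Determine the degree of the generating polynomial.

3

6, -4, -26, -60
-10, -22, -34
-12, -12
The third differences are constant, so the polynomial has degree 3.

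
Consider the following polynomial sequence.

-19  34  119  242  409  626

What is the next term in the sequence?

899

First differences: 53, 85, 123, 167, 217
Second differences: 32, 38, 44, 50
Third differences: 6, 6, 6
The third differences are constant (6).
50 + 6 = 56;  217 + 56 = 273;  626 + 273 = 899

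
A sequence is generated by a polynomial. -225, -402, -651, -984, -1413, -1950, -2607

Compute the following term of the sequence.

-3396

Δ: -177, -249, -333, -429, -537, -657
Δ²: -72, -84, -96, -108, -120
Δ³: -12, -12, -12, -12
Third differences constant at -12.
-120 − 12 = -132;  -657 − 132 = -789;  -2607 − 789 = -3396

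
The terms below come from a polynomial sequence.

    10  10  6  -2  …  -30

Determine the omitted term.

-14

Using the first 4 terms:
D1: 0, -4, -8
D2: -4, -4
Constant second difference = -4.
Extend forward: -8 − 4 = -12;  -2 − 12 = -14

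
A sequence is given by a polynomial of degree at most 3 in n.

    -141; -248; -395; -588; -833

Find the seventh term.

Δ: -107  -147  -193  -245
Δ²: -40  -46  -52
Δ³: -6  -6
Constant third difference = -6, so extend:
-52 − 6 = -58;  -245 − 58 = -303;  -833 − 303 = -1136
-58 − 6 = -64;  -303 − 64 = -367;  -1136 − 367 = -1503

-1503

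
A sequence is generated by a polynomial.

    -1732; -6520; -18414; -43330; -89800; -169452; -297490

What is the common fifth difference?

-480

Δ: -4788, -11894, -24916, -46470, -79652, -128038
Δ²: -7106, -13022, -21554, -33182, -48386
Δ³: -5916, -8532, -11628, -15204
Δ⁴: -2616, -3096, -3576
Δ⁵: -480, -480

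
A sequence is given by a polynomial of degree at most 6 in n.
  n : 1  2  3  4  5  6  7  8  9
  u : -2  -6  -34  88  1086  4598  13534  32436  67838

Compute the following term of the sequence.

128626

Δ: -4 , -28 , 122 , 998 , 3512 , 8936 , 18902 , 35402
Δ²: -24 , 150 , 876 , 2514 , 5424 , 9966 , 16500
Δ³: 174 , 726 , 1638 , 2910 , 4542 , 6534
Δ⁴: 552 , 912 , 1272 , 1632 , 1992
Δ⁵: 360 , 360 , 360 , 360
The fifth differences are constant (360).
1992 + 360 = 2352;  6534 + 2352 = 8886;  16500 + 8886 = 25386;  35402 + 25386 = 60788;  67838 + 60788 = 128626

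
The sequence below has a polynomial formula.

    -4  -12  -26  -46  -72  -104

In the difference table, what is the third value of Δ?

Δ: -8, -14, -20, -26, -32
Δ²: -6, -6, -6, -6

-20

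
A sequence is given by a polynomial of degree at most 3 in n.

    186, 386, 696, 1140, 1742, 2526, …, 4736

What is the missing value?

3516

Using the first 6 terms:
D1: 200  310  444  602  784
D2: 110  134  158  182
D3: 24  24  24
Constant third difference = 24.
Extend forward: 182 + 24 = 206;  784 + 206 = 990;  2526 + 990 = 3516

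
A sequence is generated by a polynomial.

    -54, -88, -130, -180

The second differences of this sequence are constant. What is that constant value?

-8

D1: -34, -42, -50
D2: -8, -8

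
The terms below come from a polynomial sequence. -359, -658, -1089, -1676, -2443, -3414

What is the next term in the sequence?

-4613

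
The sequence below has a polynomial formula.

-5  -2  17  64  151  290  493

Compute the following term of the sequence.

772

Δ: 3  19  47  87  139  203
Δ²: 16  28  40  52  64
Δ³: 12  12  12  12
The third differences are constant (12).
64 + 12 = 76;  203 + 76 = 279;  493 + 279 = 772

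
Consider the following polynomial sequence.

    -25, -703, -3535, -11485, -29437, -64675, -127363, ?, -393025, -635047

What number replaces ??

-231025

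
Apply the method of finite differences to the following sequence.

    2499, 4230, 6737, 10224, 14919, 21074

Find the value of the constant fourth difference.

24

First differences: 1731, 2507, 3487, 4695, 6155
Second differences: 776, 980, 1208, 1460
Third differences: 204, 228, 252
Fourth differences: 24, 24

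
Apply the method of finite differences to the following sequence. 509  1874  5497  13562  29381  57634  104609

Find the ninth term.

289357

Δ: 1365, 3623, 8065, 15819, 28253, 46975
Δ²: 2258, 4442, 7754, 12434, 18722
Δ³: 2184, 3312, 4680, 6288
Δ⁴: 1128, 1368, 1608
Δ⁵: 240, 240
Fifth differences constant at 240.
1608 + 240 = 1848;  6288 + 1848 = 8136;  18722 + 8136 = 26858;  46975 + 26858 = 73833;  104609 + 73833 = 178442
1848 + 240 = 2088;  8136 + 2088 = 10224;  26858 + 10224 = 37082;  73833 + 37082 = 110915;  178442 + 110915 = 289357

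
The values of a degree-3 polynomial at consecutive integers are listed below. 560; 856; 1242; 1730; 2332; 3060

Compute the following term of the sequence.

3926

296 , 386 , 488 , 602 , 728
90 , 102 , 114 , 126
12 , 12 , 12
The third differences are constant (12).
126 + 12 = 138;  728 + 138 = 866;  3060 + 866 = 3926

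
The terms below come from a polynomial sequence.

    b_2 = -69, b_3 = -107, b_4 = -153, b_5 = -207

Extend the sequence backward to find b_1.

-39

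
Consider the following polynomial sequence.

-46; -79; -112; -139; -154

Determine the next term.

-151

-33, -33, -27, -15
0, 6, 12
6, 6
The third differences are constant (6).
12 + 6 = 18;  -15 + 18 = 3;  -154 + 3 = -151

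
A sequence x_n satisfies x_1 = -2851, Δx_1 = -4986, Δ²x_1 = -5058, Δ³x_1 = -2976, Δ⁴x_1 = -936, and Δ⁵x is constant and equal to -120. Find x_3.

-17881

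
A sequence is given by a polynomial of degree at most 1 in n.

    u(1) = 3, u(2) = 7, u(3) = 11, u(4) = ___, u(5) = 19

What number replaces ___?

Using the first 3 terms:
First differences: 4, 4
Constant first difference = 4.
Extend forward: 11 + 4 = 15

15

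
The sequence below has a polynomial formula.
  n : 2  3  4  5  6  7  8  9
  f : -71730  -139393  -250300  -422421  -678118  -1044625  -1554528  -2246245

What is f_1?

-33253

D1: -67663  -110907  -172121  -255697  -366507  -509903  -691717
D2: -43244  -61214  -83576  -110810  -143396  -181814
D3: -17970  -22362  -27234  -32586  -38418
D4: -4392  -4872  -5352  -5832
D5: -480  -480  -480
The fifth differences are constant at -480.
Work back: -4392 + 480 = -3912;  -17970 + 3912 = -14058;  -43244 + 14058 = -29186;  -67663 + 29186 = -38477;  -71730 + 38477 = -33253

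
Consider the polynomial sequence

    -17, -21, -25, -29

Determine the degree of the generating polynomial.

-4, -4, -4
The first differences are constant, so the polynomial has degree 1.

1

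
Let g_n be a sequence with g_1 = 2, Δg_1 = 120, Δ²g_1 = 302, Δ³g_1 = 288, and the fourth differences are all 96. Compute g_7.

12452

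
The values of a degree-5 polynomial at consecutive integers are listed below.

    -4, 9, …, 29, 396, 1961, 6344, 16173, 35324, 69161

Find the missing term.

Using the last 7 terms:
367  1565  4383  9829  19151  33837
1198  2818  5446  9322  14686
1620  2628  3876  5364
1008  1248  1488
240  240
Constant fifth difference = 240.
Extend backward: 1008 − 240 = 768;  1620 − 768 = 852;  1198 − 852 = 346;  367 − 346 = 21;  29 − 21 = 8

8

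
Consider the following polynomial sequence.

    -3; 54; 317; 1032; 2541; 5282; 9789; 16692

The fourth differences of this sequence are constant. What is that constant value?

96

Δ: 57, 263, 715, 1509, 2741, 4507, 6903
Δ²: 206, 452, 794, 1232, 1766, 2396
Δ³: 246, 342, 438, 534, 630
Δ⁴: 96, 96, 96, 96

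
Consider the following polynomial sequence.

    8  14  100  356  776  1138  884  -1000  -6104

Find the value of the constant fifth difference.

Δ: 6, 86, 256, 420, 362, -254, -1884, -5104
Δ²: 80, 170, 164, -58, -616, -1630, -3220
Δ³: 90, -6, -222, -558, -1014, -1590
Δ⁴: -96, -216, -336, -456, -576
Δ⁵: -120, -120, -120, -120

-120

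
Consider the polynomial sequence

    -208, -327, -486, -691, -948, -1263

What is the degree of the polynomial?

Δ: -119, -159, -205, -257, -315
Δ²: -40, -46, -52, -58
Δ³: -6, -6, -6
The third differences are constant, so the polynomial has degree 3.

3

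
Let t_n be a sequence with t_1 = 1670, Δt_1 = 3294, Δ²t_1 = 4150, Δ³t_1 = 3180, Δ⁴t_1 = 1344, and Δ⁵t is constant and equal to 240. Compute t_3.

Build the table forward from the leading diagonal:
Fifth differences: 240  240  240
Fourth differences: 1344  1584  1824
Third differences: 3180  4524  6108
Second differences: 4150  7330  11854
First differences: 3294  7444  14774
t: 1670  4964  12408

12408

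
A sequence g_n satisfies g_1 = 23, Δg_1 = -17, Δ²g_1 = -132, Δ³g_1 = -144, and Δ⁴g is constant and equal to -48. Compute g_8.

-9588

Build the table forward from the leading diagonal:
Fourth differences: -48, -48, -48, -48, -48, -48, -48, -48
Third differences: -144, -192, -240, -288, -336, -384, -432, -480
Second differences: -132, -276, -468, -708, -996, -1332, -1716, -2148
First differences: -17, -149, -425, -893, -1601, -2597, -3929, -5645
g: 23, 6, -143, -568, -1461, -3062, -5659, -9588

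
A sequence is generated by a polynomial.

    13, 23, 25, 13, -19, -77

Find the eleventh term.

-967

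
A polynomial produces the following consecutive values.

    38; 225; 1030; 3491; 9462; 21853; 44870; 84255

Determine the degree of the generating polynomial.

5

D1: 187, 805, 2461, 5971, 12391, 23017, 39385
D2: 618, 1656, 3510, 6420, 10626, 16368
D3: 1038, 1854, 2910, 4206, 5742
D4: 816, 1056, 1296, 1536
D5: 240, 240, 240
The fifth differences are constant, so the polynomial has degree 5.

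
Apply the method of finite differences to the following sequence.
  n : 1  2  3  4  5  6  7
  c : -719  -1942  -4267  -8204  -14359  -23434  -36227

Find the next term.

First differences: -1223, -2325, -3937, -6155, -9075, -12793
Second differences: -1102, -1612, -2218, -2920, -3718
Third differences: -510, -606, -702, -798
Fourth differences: -96, -96, -96
The fourth differences are constant (-96).
-798 − 96 = -894;  -3718 − 894 = -4612;  -12793 − 4612 = -17405;  -36227 − 17405 = -53632

-53632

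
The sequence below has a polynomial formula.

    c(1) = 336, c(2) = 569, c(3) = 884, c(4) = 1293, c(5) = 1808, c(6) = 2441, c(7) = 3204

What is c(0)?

173

233  315  409  515  633  763
82  94  106  118  130
12  12  12  12
The third differences are constant at 12.
Work back: 82 − 12 = 70;  233 − 70 = 163;  336 − 163 = 173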